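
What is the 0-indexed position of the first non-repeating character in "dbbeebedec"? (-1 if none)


Input: dbbeebedec
Character frequencies:
  'b': 3
  'c': 1
  'd': 2
  'e': 4
Scanning left to right for freq == 1:
  Position 0 ('d'): freq=2, skip
  Position 1 ('b'): freq=3, skip
  Position 2 ('b'): freq=3, skip
  Position 3 ('e'): freq=4, skip
  Position 4 ('e'): freq=4, skip
  Position 5 ('b'): freq=3, skip
  Position 6 ('e'): freq=4, skip
  Position 7 ('d'): freq=2, skip
  Position 8 ('e'): freq=4, skip
  Position 9 ('c'): unique! => answer = 9

9


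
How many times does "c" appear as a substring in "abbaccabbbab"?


Searching for "c" in "abbaccabbbab"
Scanning each position:
  Position 0: "a" => no
  Position 1: "b" => no
  Position 2: "b" => no
  Position 3: "a" => no
  Position 4: "c" => MATCH
  Position 5: "c" => MATCH
  Position 6: "a" => no
  Position 7: "b" => no
  Position 8: "b" => no
  Position 9: "b" => no
  Position 10: "a" => no
  Position 11: "b" => no
Total occurrences: 2

2


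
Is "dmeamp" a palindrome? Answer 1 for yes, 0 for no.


Input: dmeamp
Reversed: pmaemd
  Compare pos 0 ('d') with pos 5 ('p'): MISMATCH
  Compare pos 1 ('m') with pos 4 ('m'): match
  Compare pos 2 ('e') with pos 3 ('a'): MISMATCH
Result: not a palindrome

0


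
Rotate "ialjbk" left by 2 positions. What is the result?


Input: "ialjbk", rotate left by 2
First 2 characters: "ia"
Remaining characters: "ljbk"
Concatenate remaining + first: "ljbk" + "ia" = "ljbkia"

ljbkia


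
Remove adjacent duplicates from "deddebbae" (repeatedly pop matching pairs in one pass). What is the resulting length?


Input: deddebbae
Stack-based adjacent duplicate removal:
  Read 'd': push. Stack: d
  Read 'e': push. Stack: de
  Read 'd': push. Stack: ded
  Read 'd': matches stack top 'd' => pop. Stack: de
  Read 'e': matches stack top 'e' => pop. Stack: d
  Read 'b': push. Stack: db
  Read 'b': matches stack top 'b' => pop. Stack: d
  Read 'a': push. Stack: da
  Read 'e': push. Stack: dae
Final stack: "dae" (length 3)

3


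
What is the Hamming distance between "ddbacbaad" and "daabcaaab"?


Comparing "ddbacbaad" and "daabcaaab" position by position:
  Position 0: 'd' vs 'd' => same
  Position 1: 'd' vs 'a' => differ
  Position 2: 'b' vs 'a' => differ
  Position 3: 'a' vs 'b' => differ
  Position 4: 'c' vs 'c' => same
  Position 5: 'b' vs 'a' => differ
  Position 6: 'a' vs 'a' => same
  Position 7: 'a' vs 'a' => same
  Position 8: 'd' vs 'b' => differ
Total differences (Hamming distance): 5

5


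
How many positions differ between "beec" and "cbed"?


Comparing "beec" and "cbed" position by position:
  Position 0: 'b' vs 'c' => DIFFER
  Position 1: 'e' vs 'b' => DIFFER
  Position 2: 'e' vs 'e' => same
  Position 3: 'c' vs 'd' => DIFFER
Positions that differ: 3

3


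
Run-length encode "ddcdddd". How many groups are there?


Input: ddcdddd
Scanning for consecutive runs:
  Group 1: 'd' x 2 (positions 0-1)
  Group 2: 'c' x 1 (positions 2-2)
  Group 3: 'd' x 4 (positions 3-6)
Total groups: 3

3


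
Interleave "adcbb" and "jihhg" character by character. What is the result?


Interleaving "adcbb" and "jihhg":
  Position 0: 'a' from first, 'j' from second => "aj"
  Position 1: 'd' from first, 'i' from second => "di"
  Position 2: 'c' from first, 'h' from second => "ch"
  Position 3: 'b' from first, 'h' from second => "bh"
  Position 4: 'b' from first, 'g' from second => "bg"
Result: ajdichbhbg

ajdichbhbg


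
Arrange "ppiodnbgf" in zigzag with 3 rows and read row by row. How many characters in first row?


Zigzag "ppiodnbgf" into 3 rows:
Placing characters:
  'p' => row 0
  'p' => row 1
  'i' => row 2
  'o' => row 1
  'd' => row 0
  'n' => row 1
  'b' => row 2
  'g' => row 1
  'f' => row 0
Rows:
  Row 0: "pdf"
  Row 1: "pong"
  Row 2: "ib"
First row length: 3

3


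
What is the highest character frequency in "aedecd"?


Input: aedecd
Character counts:
  'a': 1
  'c': 1
  'd': 2
  'e': 2
Maximum frequency: 2

2


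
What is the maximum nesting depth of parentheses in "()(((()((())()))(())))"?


Input: "()(((()((())()))(())))"
Tracking depth:
  Position 0 '(': depth becomes 1
  Position 1 ')': depth becomes 0
  Position 2 '(': depth becomes 1
  Position 3 '(': depth becomes 2
  Position 4 '(': depth becomes 3
  Position 5 '(': depth becomes 4
  Position 6 ')': depth becomes 3
  Position 7 '(': depth becomes 4
  Position 8 '(': depth becomes 5
  Position 9 '(': depth becomes 6
  Position 10 ')': depth becomes 5
  Position 11 ')': depth becomes 4
  Position 12 '(': depth becomes 5
  Position 13 ')': depth becomes 4
  Position 14 ')': depth becomes 3
  Position 15 ')': depth becomes 2
  Position 16 '(': depth becomes 3
  Position 17 '(': depth becomes 4
  Position 18 ')': depth becomes 3
  Position 19 ')': depth becomes 2
  Position 20 ')': depth becomes 1
  Position 21 ')': depth becomes 0
Maximum depth reached: 6

6


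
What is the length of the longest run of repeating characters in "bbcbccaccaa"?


Input: "bbcbccaccaa"
Scanning for longest run:
  Position 1 ('b'): continues run of 'b', length=2
  Position 2 ('c'): new char, reset run to 1
  Position 3 ('b'): new char, reset run to 1
  Position 4 ('c'): new char, reset run to 1
  Position 5 ('c'): continues run of 'c', length=2
  Position 6 ('a'): new char, reset run to 1
  Position 7 ('c'): new char, reset run to 1
  Position 8 ('c'): continues run of 'c', length=2
  Position 9 ('a'): new char, reset run to 1
  Position 10 ('a'): continues run of 'a', length=2
Longest run: 'b' with length 2

2


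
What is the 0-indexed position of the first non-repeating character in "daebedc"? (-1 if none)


Input: daebedc
Character frequencies:
  'a': 1
  'b': 1
  'c': 1
  'd': 2
  'e': 2
Scanning left to right for freq == 1:
  Position 0 ('d'): freq=2, skip
  Position 1 ('a'): unique! => answer = 1

1


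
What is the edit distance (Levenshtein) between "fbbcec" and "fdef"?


Computing edit distance: "fbbcec" -> "fdef"
DP table:
           f    d    e    f
      0    1    2    3    4
  f   1    0    1    2    3
  b   2    1    1    2    3
  b   3    2    2    2    3
  c   4    3    3    3    3
  e   5    4    4    3    4
  c   6    5    5    4    4
Edit distance = dp[6][4] = 4

4


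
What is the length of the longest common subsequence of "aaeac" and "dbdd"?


LCS of "aaeac" and "dbdd"
DP table:
           d    b    d    d
      0    0    0    0    0
  a   0    0    0    0    0
  a   0    0    0    0    0
  e   0    0    0    0    0
  a   0    0    0    0    0
  c   0    0    0    0    0
LCS length = dp[5][4] = 0

0


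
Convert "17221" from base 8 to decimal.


Input: "17221" in base 8
Positional expansion:
  Digit '1' (value 1) x 8^4 = 4096
  Digit '7' (value 7) x 8^3 = 3584
  Digit '2' (value 2) x 8^2 = 128
  Digit '2' (value 2) x 8^1 = 16
  Digit '1' (value 1) x 8^0 = 1
Sum = 7825

7825


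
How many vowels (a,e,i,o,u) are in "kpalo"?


Input: kpalo
Checking each character:
  'k' at position 0: consonant
  'p' at position 1: consonant
  'a' at position 2: vowel (running total: 1)
  'l' at position 3: consonant
  'o' at position 4: vowel (running total: 2)
Total vowels: 2

2


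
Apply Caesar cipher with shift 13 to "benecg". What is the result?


Caesar cipher: shift "benecg" by 13
  'b' (pos 1) + 13 = pos 14 = 'o'
  'e' (pos 4) + 13 = pos 17 = 'r'
  'n' (pos 13) + 13 = pos 0 = 'a'
  'e' (pos 4) + 13 = pos 17 = 'r'
  'c' (pos 2) + 13 = pos 15 = 'p'
  'g' (pos 6) + 13 = pos 19 = 't'
Result: orarpt

orarpt


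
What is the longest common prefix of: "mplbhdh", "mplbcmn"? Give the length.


Words: mplbhdh, mplbcmn
  Position 0: all 'm' => match
  Position 1: all 'p' => match
  Position 2: all 'l' => match
  Position 3: all 'b' => match
  Position 4: ('h', 'c') => mismatch, stop
LCP = "mplb" (length 4)

4


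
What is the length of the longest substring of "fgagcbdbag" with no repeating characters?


Input: "fgagcbdbag"
Sliding window (track last position of each char):
  Position 0 ('f'): window [0,0] length 1 -- new best
  Position 1 ('g'): window [0,1] length 2 -- new best
  Position 2 ('a'): window [0,2] length 3 -- new best
  Position 3 ('g'): repeat (last at 1), move window start to 2
  Position 3 ('g'): window [2,3] length 2
  Position 4 ('c'): window [2,4] length 3
  Position 5 ('b'): window [2,5] length 4 -- new best
  Position 6 ('d'): window [2,6] length 5 -- new best
  Position 7 ('b'): repeat (last at 5), move window start to 6
  Position 7 ('b'): window [6,7] length 2
  Position 8 ('a'): window [6,8] length 3
  Position 9 ('g'): window [6,9] length 4
Longest substring with no repeats: "agcbd" with length 5

5


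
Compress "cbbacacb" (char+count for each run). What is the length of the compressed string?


Input: cbbacacb
Runs:
  'c' x 1 => "c1"
  'b' x 2 => "b2"
  'a' x 1 => "a1"
  'c' x 1 => "c1"
  'a' x 1 => "a1"
  'c' x 1 => "c1"
  'b' x 1 => "b1"
Compressed: "c1b2a1c1a1c1b1"
Compressed length: 14

14


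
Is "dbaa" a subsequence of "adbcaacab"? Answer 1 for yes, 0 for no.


Check if "dbaa" is a subsequence of "adbcaacab"
Greedy scan:
  Position 0 ('a'): no match needed
  Position 1 ('d'): matches sub[0] = 'd'
  Position 2 ('b'): matches sub[1] = 'b'
  Position 3 ('c'): no match needed
  Position 4 ('a'): matches sub[2] = 'a'
  Position 5 ('a'): matches sub[3] = 'a'
  Position 6 ('c'): no match needed
  Position 7 ('a'): no match needed
  Position 8 ('b'): no match needed
All 4 characters matched => is a subsequence

1


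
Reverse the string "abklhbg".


Input: abklhbg
Reading characters right to left:
  Position 6: 'g'
  Position 5: 'b'
  Position 4: 'h'
  Position 3: 'l'
  Position 2: 'k'
  Position 1: 'b'
  Position 0: 'a'
Reversed: gbhlkba

gbhlkba


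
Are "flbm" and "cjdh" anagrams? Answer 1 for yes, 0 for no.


Strings: "flbm", "cjdh"
Sorted first:  bflm
Sorted second: cdhj
Differ at position 0: 'b' vs 'c' => not anagrams

0


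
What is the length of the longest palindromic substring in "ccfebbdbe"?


Input: "ccfebbdbe"
Checking substrings for palindromes:
  [5:8] "bdb" (len 3) => palindrome
  [0:2] "cc" (len 2) => palindrome
  [4:6] "bb" (len 2) => palindrome
Longest palindromic substring: "bdb" with length 3

3


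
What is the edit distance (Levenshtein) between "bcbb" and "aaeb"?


Computing edit distance: "bcbb" -> "aaeb"
DP table:
           a    a    e    b
      0    1    2    3    4
  b   1    1    2    3    3
  c   2    2    2    3    4
  b   3    3    3    3    3
  b   4    4    4    4    3
Edit distance = dp[4][4] = 3

3


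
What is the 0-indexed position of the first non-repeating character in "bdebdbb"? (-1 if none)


Input: bdebdbb
Character frequencies:
  'b': 4
  'd': 2
  'e': 1
Scanning left to right for freq == 1:
  Position 0 ('b'): freq=4, skip
  Position 1 ('d'): freq=2, skip
  Position 2 ('e'): unique! => answer = 2

2


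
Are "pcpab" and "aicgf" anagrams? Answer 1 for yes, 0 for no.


Strings: "pcpab", "aicgf"
Sorted first:  abcpp
Sorted second: acfgi
Differ at position 1: 'b' vs 'c' => not anagrams

0


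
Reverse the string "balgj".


Input: balgj
Reading characters right to left:
  Position 4: 'j'
  Position 3: 'g'
  Position 2: 'l'
  Position 1: 'a'
  Position 0: 'b'
Reversed: jglab

jglab


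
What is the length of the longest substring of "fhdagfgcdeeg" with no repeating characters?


Input: "fhdagfgcdeeg"
Sliding window (track last position of each char):
  Position 0 ('f'): window [0,0] length 1 -- new best
  Position 1 ('h'): window [0,1] length 2 -- new best
  Position 2 ('d'): window [0,2] length 3 -- new best
  Position 3 ('a'): window [0,3] length 4 -- new best
  Position 4 ('g'): window [0,4] length 5 -- new best
  Position 5 ('f'): repeat (last at 0), move window start to 1
  Position 5 ('f'): window [1,5] length 5
  Position 6 ('g'): repeat (last at 4), move window start to 5
  Position 6 ('g'): window [5,6] length 2
  Position 7 ('c'): window [5,7] length 3
  Position 8 ('d'): window [5,8] length 4
  Position 9 ('e'): window [5,9] length 5
  Position 10 ('e'): repeat (last at 9), move window start to 10
  Position 10 ('e'): window [10,10] length 1
  Position 11 ('g'): window [10,11] length 2
Longest substring with no repeats: "fhdag" with length 5

5


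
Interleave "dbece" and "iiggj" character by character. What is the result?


Interleaving "dbece" and "iiggj":
  Position 0: 'd' from first, 'i' from second => "di"
  Position 1: 'b' from first, 'i' from second => "bi"
  Position 2: 'e' from first, 'g' from second => "eg"
  Position 3: 'c' from first, 'g' from second => "cg"
  Position 4: 'e' from first, 'j' from second => "ej"
Result: dibiegcgej

dibiegcgej


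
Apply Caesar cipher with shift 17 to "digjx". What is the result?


Caesar cipher: shift "digjx" by 17
  'd' (pos 3) + 17 = pos 20 = 'u'
  'i' (pos 8) + 17 = pos 25 = 'z'
  'g' (pos 6) + 17 = pos 23 = 'x'
  'j' (pos 9) + 17 = pos 0 = 'a'
  'x' (pos 23) + 17 = pos 14 = 'o'
Result: uzxao

uzxao


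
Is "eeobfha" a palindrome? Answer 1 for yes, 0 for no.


Input: eeobfha
Reversed: ahfboee
  Compare pos 0 ('e') with pos 6 ('a'): MISMATCH
  Compare pos 1 ('e') with pos 5 ('h'): MISMATCH
  Compare pos 2 ('o') with pos 4 ('f'): MISMATCH
Result: not a palindrome

0


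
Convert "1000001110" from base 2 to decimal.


Input: "1000001110" in base 2
Positional expansion:
  Digit '1' (value 1) x 2^9 = 512
  Digit '0' (value 0) x 2^8 = 0
  Digit '0' (value 0) x 2^7 = 0
  Digit '0' (value 0) x 2^6 = 0
  Digit '0' (value 0) x 2^5 = 0
  Digit '0' (value 0) x 2^4 = 0
  Digit '1' (value 1) x 2^3 = 8
  Digit '1' (value 1) x 2^2 = 4
  Digit '1' (value 1) x 2^1 = 2
  Digit '0' (value 0) x 2^0 = 0
Sum = 526

526


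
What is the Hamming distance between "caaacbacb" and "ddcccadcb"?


Comparing "caaacbacb" and "ddcccadcb" position by position:
  Position 0: 'c' vs 'd' => differ
  Position 1: 'a' vs 'd' => differ
  Position 2: 'a' vs 'c' => differ
  Position 3: 'a' vs 'c' => differ
  Position 4: 'c' vs 'c' => same
  Position 5: 'b' vs 'a' => differ
  Position 6: 'a' vs 'd' => differ
  Position 7: 'c' vs 'c' => same
  Position 8: 'b' vs 'b' => same
Total differences (Hamming distance): 6

6


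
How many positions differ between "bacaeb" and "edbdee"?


Comparing "bacaeb" and "edbdee" position by position:
  Position 0: 'b' vs 'e' => DIFFER
  Position 1: 'a' vs 'd' => DIFFER
  Position 2: 'c' vs 'b' => DIFFER
  Position 3: 'a' vs 'd' => DIFFER
  Position 4: 'e' vs 'e' => same
  Position 5: 'b' vs 'e' => DIFFER
Positions that differ: 5

5


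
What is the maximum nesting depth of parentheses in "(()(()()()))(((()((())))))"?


Input: "(()(()()()))(((()((())))))"
Tracking depth:
  Position 0 '(': depth becomes 1
  Position 1 '(': depth becomes 2
  Position 2 ')': depth becomes 1
  Position 3 '(': depth becomes 2
  Position 4 '(': depth becomes 3
  Position 5 ')': depth becomes 2
  Position 6 '(': depth becomes 3
  Position 7 ')': depth becomes 2
  Position 8 '(': depth becomes 3
  Position 9 ')': depth becomes 2
  Position 10 ')': depth becomes 1
  Position 11 ')': depth becomes 0
  Position 12 '(': depth becomes 1
  Position 13 '(': depth becomes 2
  Position 14 '(': depth becomes 3
  Position 15 '(': depth becomes 4
  Position 16 ')': depth becomes 3
  Position 17 '(': depth becomes 4
  Position 18 '(': depth becomes 5
  Position 19 '(': depth becomes 6
  Position 20 ')': depth becomes 5
  Position 21 ')': depth becomes 4
  Position 22 ')': depth becomes 3
  Position 23 ')': depth becomes 2
  Position 24 ')': depth becomes 1
  Position 25 ')': depth becomes 0
Maximum depth reached: 6

6


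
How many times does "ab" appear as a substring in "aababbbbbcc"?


Searching for "ab" in "aababbbbbcc"
Scanning each position:
  Position 0: "aa" => no
  Position 1: "ab" => MATCH
  Position 2: "ba" => no
  Position 3: "ab" => MATCH
  Position 4: "bb" => no
  Position 5: "bb" => no
  Position 6: "bb" => no
  Position 7: "bb" => no
  Position 8: "bc" => no
  Position 9: "cc" => no
Total occurrences: 2

2


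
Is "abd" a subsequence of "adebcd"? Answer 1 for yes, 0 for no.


Check if "abd" is a subsequence of "adebcd"
Greedy scan:
  Position 0 ('a'): matches sub[0] = 'a'
  Position 1 ('d'): no match needed
  Position 2 ('e'): no match needed
  Position 3 ('b'): matches sub[1] = 'b'
  Position 4 ('c'): no match needed
  Position 5 ('d'): matches sub[2] = 'd'
All 3 characters matched => is a subsequence

1


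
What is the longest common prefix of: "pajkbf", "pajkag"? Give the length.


Words: pajkbf, pajkag
  Position 0: all 'p' => match
  Position 1: all 'a' => match
  Position 2: all 'j' => match
  Position 3: all 'k' => match
  Position 4: ('b', 'a') => mismatch, stop
LCP = "pajk" (length 4)

4


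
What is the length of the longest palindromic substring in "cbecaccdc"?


Input: "cbecaccdc"
Checking substrings for palindromes:
  [3:6] "cac" (len 3) => palindrome
  [6:9] "cdc" (len 3) => palindrome
  [5:7] "cc" (len 2) => palindrome
Longest palindromic substring: "cac" with length 3

3


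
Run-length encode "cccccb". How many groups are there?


Input: cccccb
Scanning for consecutive runs:
  Group 1: 'c' x 5 (positions 0-4)
  Group 2: 'b' x 1 (positions 5-5)
Total groups: 2

2


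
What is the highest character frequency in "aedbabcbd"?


Input: aedbabcbd
Character counts:
  'a': 2
  'b': 3
  'c': 1
  'd': 2
  'e': 1
Maximum frequency: 3

3


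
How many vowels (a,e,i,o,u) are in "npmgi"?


Input: npmgi
Checking each character:
  'n' at position 0: consonant
  'p' at position 1: consonant
  'm' at position 2: consonant
  'g' at position 3: consonant
  'i' at position 4: vowel (running total: 1)
Total vowels: 1

1


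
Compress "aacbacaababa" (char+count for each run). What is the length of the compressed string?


Input: aacbacaababa
Runs:
  'a' x 2 => "a2"
  'c' x 1 => "c1"
  'b' x 1 => "b1"
  'a' x 1 => "a1"
  'c' x 1 => "c1"
  'a' x 2 => "a2"
  'b' x 1 => "b1"
  'a' x 1 => "a1"
  'b' x 1 => "b1"
  'a' x 1 => "a1"
Compressed: "a2c1b1a1c1a2b1a1b1a1"
Compressed length: 20

20


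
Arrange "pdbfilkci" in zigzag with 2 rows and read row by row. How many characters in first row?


Zigzag "pdbfilkci" into 2 rows:
Placing characters:
  'p' => row 0
  'd' => row 1
  'b' => row 0
  'f' => row 1
  'i' => row 0
  'l' => row 1
  'k' => row 0
  'c' => row 1
  'i' => row 0
Rows:
  Row 0: "pbiki"
  Row 1: "dflc"
First row length: 5

5


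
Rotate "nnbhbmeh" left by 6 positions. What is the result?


Input: "nnbhbmeh", rotate left by 6
First 6 characters: "nnbhbm"
Remaining characters: "eh"
Concatenate remaining + first: "eh" + "nnbhbm" = "ehnnbhbm"

ehnnbhbm


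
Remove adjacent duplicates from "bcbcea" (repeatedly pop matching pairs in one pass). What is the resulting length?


Input: bcbcea
Stack-based adjacent duplicate removal:
  Read 'b': push. Stack: b
  Read 'c': push. Stack: bc
  Read 'b': push. Stack: bcb
  Read 'c': push. Stack: bcbc
  Read 'e': push. Stack: bcbce
  Read 'a': push. Stack: bcbcea
Final stack: "bcbcea" (length 6)

6


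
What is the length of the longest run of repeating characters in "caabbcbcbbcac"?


Input: "caabbcbcbbcac"
Scanning for longest run:
  Position 1 ('a'): new char, reset run to 1
  Position 2 ('a'): continues run of 'a', length=2
  Position 3 ('b'): new char, reset run to 1
  Position 4 ('b'): continues run of 'b', length=2
  Position 5 ('c'): new char, reset run to 1
  Position 6 ('b'): new char, reset run to 1
  Position 7 ('c'): new char, reset run to 1
  Position 8 ('b'): new char, reset run to 1
  Position 9 ('b'): continues run of 'b', length=2
  Position 10 ('c'): new char, reset run to 1
  Position 11 ('a'): new char, reset run to 1
  Position 12 ('c'): new char, reset run to 1
Longest run: 'a' with length 2

2


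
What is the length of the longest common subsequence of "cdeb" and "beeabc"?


LCS of "cdeb" and "beeabc"
DP table:
           b    e    e    a    b    c
      0    0    0    0    0    0    0
  c   0    0    0    0    0    0    1
  d   0    0    0    0    0    0    1
  e   0    0    1    1    1    1    1
  b   0    1    1    1    1    2    2
LCS length = dp[4][6] = 2

2


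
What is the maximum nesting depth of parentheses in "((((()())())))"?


Input: "((((()())())))"
Tracking depth:
  Position 0 '(': depth becomes 1
  Position 1 '(': depth becomes 2
  Position 2 '(': depth becomes 3
  Position 3 '(': depth becomes 4
  Position 4 '(': depth becomes 5
  Position 5 ')': depth becomes 4
  Position 6 '(': depth becomes 5
  Position 7 ')': depth becomes 4
  Position 8 ')': depth becomes 3
  Position 9 '(': depth becomes 4
  Position 10 ')': depth becomes 3
  Position 11 ')': depth becomes 2
  Position 12 ')': depth becomes 1
  Position 13 ')': depth becomes 0
Maximum depth reached: 5

5


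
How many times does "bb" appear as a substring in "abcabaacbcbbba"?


Searching for "bb" in "abcabaacbcbbba"
Scanning each position:
  Position 0: "ab" => no
  Position 1: "bc" => no
  Position 2: "ca" => no
  Position 3: "ab" => no
  Position 4: "ba" => no
  Position 5: "aa" => no
  Position 6: "ac" => no
  Position 7: "cb" => no
  Position 8: "bc" => no
  Position 9: "cb" => no
  Position 10: "bb" => MATCH
  Position 11: "bb" => MATCH
  Position 12: "ba" => no
Total occurrences: 2

2


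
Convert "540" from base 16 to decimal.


Input: "540" in base 16
Positional expansion:
  Digit '5' (value 5) x 16^2 = 1280
  Digit '4' (value 4) x 16^1 = 64
  Digit '0' (value 0) x 16^0 = 0
Sum = 1344

1344


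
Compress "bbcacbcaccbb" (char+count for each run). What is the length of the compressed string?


Input: bbcacbcaccbb
Runs:
  'b' x 2 => "b2"
  'c' x 1 => "c1"
  'a' x 1 => "a1"
  'c' x 1 => "c1"
  'b' x 1 => "b1"
  'c' x 1 => "c1"
  'a' x 1 => "a1"
  'c' x 2 => "c2"
  'b' x 2 => "b2"
Compressed: "b2c1a1c1b1c1a1c2b2"
Compressed length: 18

18


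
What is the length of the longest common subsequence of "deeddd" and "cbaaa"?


LCS of "deeddd" and "cbaaa"
DP table:
           c    b    a    a    a
      0    0    0    0    0    0
  d   0    0    0    0    0    0
  e   0    0    0    0    0    0
  e   0    0    0    0    0    0
  d   0    0    0    0    0    0
  d   0    0    0    0    0    0
  d   0    0    0    0    0    0
LCS length = dp[6][5] = 0

0


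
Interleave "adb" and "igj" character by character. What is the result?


Interleaving "adb" and "igj":
  Position 0: 'a' from first, 'i' from second => "ai"
  Position 1: 'd' from first, 'g' from second => "dg"
  Position 2: 'b' from first, 'j' from second => "bj"
Result: aidgbj

aidgbj


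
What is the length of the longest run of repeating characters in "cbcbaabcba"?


Input: "cbcbaabcba"
Scanning for longest run:
  Position 1 ('b'): new char, reset run to 1
  Position 2 ('c'): new char, reset run to 1
  Position 3 ('b'): new char, reset run to 1
  Position 4 ('a'): new char, reset run to 1
  Position 5 ('a'): continues run of 'a', length=2
  Position 6 ('b'): new char, reset run to 1
  Position 7 ('c'): new char, reset run to 1
  Position 8 ('b'): new char, reset run to 1
  Position 9 ('a'): new char, reset run to 1
Longest run: 'a' with length 2

2


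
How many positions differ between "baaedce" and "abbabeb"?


Comparing "baaedce" and "abbabeb" position by position:
  Position 0: 'b' vs 'a' => DIFFER
  Position 1: 'a' vs 'b' => DIFFER
  Position 2: 'a' vs 'b' => DIFFER
  Position 3: 'e' vs 'a' => DIFFER
  Position 4: 'd' vs 'b' => DIFFER
  Position 5: 'c' vs 'e' => DIFFER
  Position 6: 'e' vs 'b' => DIFFER
Positions that differ: 7

7


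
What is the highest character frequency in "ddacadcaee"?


Input: ddacadcaee
Character counts:
  'a': 3
  'c': 2
  'd': 3
  'e': 2
Maximum frequency: 3

3


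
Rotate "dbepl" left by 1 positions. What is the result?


Input: "dbepl", rotate left by 1
First 1 characters: "d"
Remaining characters: "bepl"
Concatenate remaining + first: "bepl" + "d" = "bepld"

bepld


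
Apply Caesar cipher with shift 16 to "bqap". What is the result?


Caesar cipher: shift "bqap" by 16
  'b' (pos 1) + 16 = pos 17 = 'r'
  'q' (pos 16) + 16 = pos 6 = 'g'
  'a' (pos 0) + 16 = pos 16 = 'q'
  'p' (pos 15) + 16 = pos 5 = 'f'
Result: rgqf

rgqf


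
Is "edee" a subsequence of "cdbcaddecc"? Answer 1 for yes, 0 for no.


Check if "edee" is a subsequence of "cdbcaddecc"
Greedy scan:
  Position 0 ('c'): no match needed
  Position 1 ('d'): no match needed
  Position 2 ('b'): no match needed
  Position 3 ('c'): no match needed
  Position 4 ('a'): no match needed
  Position 5 ('d'): no match needed
  Position 6 ('d'): no match needed
  Position 7 ('e'): matches sub[0] = 'e'
  Position 8 ('c'): no match needed
  Position 9 ('c'): no match needed
Only matched 1/4 characters => not a subsequence

0


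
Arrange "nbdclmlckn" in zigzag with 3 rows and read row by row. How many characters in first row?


Zigzag "nbdclmlckn" into 3 rows:
Placing characters:
  'n' => row 0
  'b' => row 1
  'd' => row 2
  'c' => row 1
  'l' => row 0
  'm' => row 1
  'l' => row 2
  'c' => row 1
  'k' => row 0
  'n' => row 1
Rows:
  Row 0: "nlk"
  Row 1: "bcmcn"
  Row 2: "dl"
First row length: 3

3


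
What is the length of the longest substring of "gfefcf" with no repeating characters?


Input: "gfefcf"
Sliding window (track last position of each char):
  Position 0 ('g'): window [0,0] length 1 -- new best
  Position 1 ('f'): window [0,1] length 2 -- new best
  Position 2 ('e'): window [0,2] length 3 -- new best
  Position 3 ('f'): repeat (last at 1), move window start to 2
  Position 3 ('f'): window [2,3] length 2
  Position 4 ('c'): window [2,4] length 3
  Position 5 ('f'): repeat (last at 3), move window start to 4
  Position 5 ('f'): window [4,5] length 2
Longest substring with no repeats: "gfe" with length 3

3


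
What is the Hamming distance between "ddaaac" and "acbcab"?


Comparing "ddaaac" and "acbcab" position by position:
  Position 0: 'd' vs 'a' => differ
  Position 1: 'd' vs 'c' => differ
  Position 2: 'a' vs 'b' => differ
  Position 3: 'a' vs 'c' => differ
  Position 4: 'a' vs 'a' => same
  Position 5: 'c' vs 'b' => differ
Total differences (Hamming distance): 5

5


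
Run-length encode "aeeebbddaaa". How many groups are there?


Input: aeeebbddaaa
Scanning for consecutive runs:
  Group 1: 'a' x 1 (positions 0-0)
  Group 2: 'e' x 3 (positions 1-3)
  Group 3: 'b' x 2 (positions 4-5)
  Group 4: 'd' x 2 (positions 6-7)
  Group 5: 'a' x 3 (positions 8-10)
Total groups: 5

5


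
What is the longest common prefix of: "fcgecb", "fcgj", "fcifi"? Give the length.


Words: fcgecb, fcgj, fcifi
  Position 0: all 'f' => match
  Position 1: all 'c' => match
  Position 2: ('g', 'g', 'i') => mismatch, stop
LCP = "fc" (length 2)

2


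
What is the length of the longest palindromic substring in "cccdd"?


Input: "cccdd"
Checking substrings for palindromes:
  [0:3] "ccc" (len 3) => palindrome
  [0:2] "cc" (len 2) => palindrome
  [1:3] "cc" (len 2) => palindrome
  [3:5] "dd" (len 2) => palindrome
Longest palindromic substring: "ccc" with length 3

3


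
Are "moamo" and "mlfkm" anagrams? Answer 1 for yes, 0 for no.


Strings: "moamo", "mlfkm"
Sorted first:  ammoo
Sorted second: fklmm
Differ at position 0: 'a' vs 'f' => not anagrams

0


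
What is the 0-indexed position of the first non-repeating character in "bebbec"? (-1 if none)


Input: bebbec
Character frequencies:
  'b': 3
  'c': 1
  'e': 2
Scanning left to right for freq == 1:
  Position 0 ('b'): freq=3, skip
  Position 1 ('e'): freq=2, skip
  Position 2 ('b'): freq=3, skip
  Position 3 ('b'): freq=3, skip
  Position 4 ('e'): freq=2, skip
  Position 5 ('c'): unique! => answer = 5

5


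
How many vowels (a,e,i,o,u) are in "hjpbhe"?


Input: hjpbhe
Checking each character:
  'h' at position 0: consonant
  'j' at position 1: consonant
  'p' at position 2: consonant
  'b' at position 3: consonant
  'h' at position 4: consonant
  'e' at position 5: vowel (running total: 1)
Total vowels: 1

1


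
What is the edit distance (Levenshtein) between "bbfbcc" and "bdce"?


Computing edit distance: "bbfbcc" -> "bdce"
DP table:
           b    d    c    e
      0    1    2    3    4
  b   1    0    1    2    3
  b   2    1    1    2    3
  f   3    2    2    2    3
  b   4    3    3    3    3
  c   5    4    4    3    4
  c   6    5    5    4    4
Edit distance = dp[6][4] = 4

4


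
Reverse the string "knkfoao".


Input: knkfoao
Reading characters right to left:
  Position 6: 'o'
  Position 5: 'a'
  Position 4: 'o'
  Position 3: 'f'
  Position 2: 'k'
  Position 1: 'n'
  Position 0: 'k'
Reversed: oaofknk

oaofknk


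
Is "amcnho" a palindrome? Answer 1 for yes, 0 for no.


Input: amcnho
Reversed: ohncma
  Compare pos 0 ('a') with pos 5 ('o'): MISMATCH
  Compare pos 1 ('m') with pos 4 ('h'): MISMATCH
  Compare pos 2 ('c') with pos 3 ('n'): MISMATCH
Result: not a palindrome

0


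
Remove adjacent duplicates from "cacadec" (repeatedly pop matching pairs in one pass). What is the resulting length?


Input: cacadec
Stack-based adjacent duplicate removal:
  Read 'c': push. Stack: c
  Read 'a': push. Stack: ca
  Read 'c': push. Stack: cac
  Read 'a': push. Stack: caca
  Read 'd': push. Stack: cacad
  Read 'e': push. Stack: cacade
  Read 'c': push. Stack: cacadec
Final stack: "cacadec" (length 7)

7


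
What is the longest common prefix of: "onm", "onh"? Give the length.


Words: onm, onh
  Position 0: all 'o' => match
  Position 1: all 'n' => match
  Position 2: ('m', 'h') => mismatch, stop
LCP = "on" (length 2)

2


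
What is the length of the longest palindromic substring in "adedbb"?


Input: "adedbb"
Checking substrings for palindromes:
  [1:4] "ded" (len 3) => palindrome
  [4:6] "bb" (len 2) => palindrome
Longest palindromic substring: "ded" with length 3

3


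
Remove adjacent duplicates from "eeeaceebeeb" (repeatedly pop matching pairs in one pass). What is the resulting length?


Input: eeeaceebeeb
Stack-based adjacent duplicate removal:
  Read 'e': push. Stack: e
  Read 'e': matches stack top 'e' => pop. Stack: (empty)
  Read 'e': push. Stack: e
  Read 'a': push. Stack: ea
  Read 'c': push. Stack: eac
  Read 'e': push. Stack: eace
  Read 'e': matches stack top 'e' => pop. Stack: eac
  Read 'b': push. Stack: eacb
  Read 'e': push. Stack: eacbe
  Read 'e': matches stack top 'e' => pop. Stack: eacb
  Read 'b': matches stack top 'b' => pop. Stack: eac
Final stack: "eac" (length 3)

3


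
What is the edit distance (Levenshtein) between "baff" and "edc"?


Computing edit distance: "baff" -> "edc"
DP table:
           e    d    c
      0    1    2    3
  b   1    1    2    3
  a   2    2    2    3
  f   3    3    3    3
  f   4    4    4    4
Edit distance = dp[4][3] = 4

4


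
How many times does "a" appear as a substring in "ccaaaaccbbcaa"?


Searching for "a" in "ccaaaaccbbcaa"
Scanning each position:
  Position 0: "c" => no
  Position 1: "c" => no
  Position 2: "a" => MATCH
  Position 3: "a" => MATCH
  Position 4: "a" => MATCH
  Position 5: "a" => MATCH
  Position 6: "c" => no
  Position 7: "c" => no
  Position 8: "b" => no
  Position 9: "b" => no
  Position 10: "c" => no
  Position 11: "a" => MATCH
  Position 12: "a" => MATCH
Total occurrences: 6

6


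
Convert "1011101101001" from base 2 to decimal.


Input: "1011101101001" in base 2
Positional expansion:
  Digit '1' (value 1) x 2^12 = 4096
  Digit '0' (value 0) x 2^11 = 0
  Digit '1' (value 1) x 2^10 = 1024
  Digit '1' (value 1) x 2^9 = 512
  Digit '1' (value 1) x 2^8 = 256
  Digit '0' (value 0) x 2^7 = 0
  Digit '1' (value 1) x 2^6 = 64
  Digit '1' (value 1) x 2^5 = 32
  Digit '0' (value 0) x 2^4 = 0
  Digit '1' (value 1) x 2^3 = 8
  Digit '0' (value 0) x 2^2 = 0
  Digit '0' (value 0) x 2^1 = 0
  Digit '1' (value 1) x 2^0 = 1
Sum = 5993

5993


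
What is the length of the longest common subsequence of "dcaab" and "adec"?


LCS of "dcaab" and "adec"
DP table:
           a    d    e    c
      0    0    0    0    0
  d   0    0    1    1    1
  c   0    0    1    1    2
  a   0    1    1    1    2
  a   0    1    1    1    2
  b   0    1    1    1    2
LCS length = dp[5][4] = 2

2


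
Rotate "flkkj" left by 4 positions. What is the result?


Input: "flkkj", rotate left by 4
First 4 characters: "flkk"
Remaining characters: "j"
Concatenate remaining + first: "j" + "flkk" = "jflkk"

jflkk


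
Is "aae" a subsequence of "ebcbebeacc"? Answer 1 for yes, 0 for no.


Check if "aae" is a subsequence of "ebcbebeacc"
Greedy scan:
  Position 0 ('e'): no match needed
  Position 1 ('b'): no match needed
  Position 2 ('c'): no match needed
  Position 3 ('b'): no match needed
  Position 4 ('e'): no match needed
  Position 5 ('b'): no match needed
  Position 6 ('e'): no match needed
  Position 7 ('a'): matches sub[0] = 'a'
  Position 8 ('c'): no match needed
  Position 9 ('c'): no match needed
Only matched 1/3 characters => not a subsequence

0


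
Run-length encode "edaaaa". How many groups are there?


Input: edaaaa
Scanning for consecutive runs:
  Group 1: 'e' x 1 (positions 0-0)
  Group 2: 'd' x 1 (positions 1-1)
  Group 3: 'a' x 4 (positions 2-5)
Total groups: 3

3


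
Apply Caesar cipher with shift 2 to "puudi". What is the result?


Caesar cipher: shift "puudi" by 2
  'p' (pos 15) + 2 = pos 17 = 'r'
  'u' (pos 20) + 2 = pos 22 = 'w'
  'u' (pos 20) + 2 = pos 22 = 'w'
  'd' (pos 3) + 2 = pos 5 = 'f'
  'i' (pos 8) + 2 = pos 10 = 'k'
Result: rwwfk

rwwfk


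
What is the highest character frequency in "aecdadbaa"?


Input: aecdadbaa
Character counts:
  'a': 4
  'b': 1
  'c': 1
  'd': 2
  'e': 1
Maximum frequency: 4

4


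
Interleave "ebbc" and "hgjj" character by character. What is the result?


Interleaving "ebbc" and "hgjj":
  Position 0: 'e' from first, 'h' from second => "eh"
  Position 1: 'b' from first, 'g' from second => "bg"
  Position 2: 'b' from first, 'j' from second => "bj"
  Position 3: 'c' from first, 'j' from second => "cj"
Result: ehbgbjcj

ehbgbjcj


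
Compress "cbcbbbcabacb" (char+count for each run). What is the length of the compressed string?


Input: cbcbbbcabacb
Runs:
  'c' x 1 => "c1"
  'b' x 1 => "b1"
  'c' x 1 => "c1"
  'b' x 3 => "b3"
  'c' x 1 => "c1"
  'a' x 1 => "a1"
  'b' x 1 => "b1"
  'a' x 1 => "a1"
  'c' x 1 => "c1"
  'b' x 1 => "b1"
Compressed: "c1b1c1b3c1a1b1a1c1b1"
Compressed length: 20

20


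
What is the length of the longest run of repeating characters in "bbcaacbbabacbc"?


Input: "bbcaacbbabacbc"
Scanning for longest run:
  Position 1 ('b'): continues run of 'b', length=2
  Position 2 ('c'): new char, reset run to 1
  Position 3 ('a'): new char, reset run to 1
  Position 4 ('a'): continues run of 'a', length=2
  Position 5 ('c'): new char, reset run to 1
  Position 6 ('b'): new char, reset run to 1
  Position 7 ('b'): continues run of 'b', length=2
  Position 8 ('a'): new char, reset run to 1
  Position 9 ('b'): new char, reset run to 1
  Position 10 ('a'): new char, reset run to 1
  Position 11 ('c'): new char, reset run to 1
  Position 12 ('b'): new char, reset run to 1
  Position 13 ('c'): new char, reset run to 1
Longest run: 'b' with length 2

2


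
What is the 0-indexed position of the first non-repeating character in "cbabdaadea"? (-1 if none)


Input: cbabdaadea
Character frequencies:
  'a': 4
  'b': 2
  'c': 1
  'd': 2
  'e': 1
Scanning left to right for freq == 1:
  Position 0 ('c'): unique! => answer = 0

0


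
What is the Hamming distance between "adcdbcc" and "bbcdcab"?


Comparing "adcdbcc" and "bbcdcab" position by position:
  Position 0: 'a' vs 'b' => differ
  Position 1: 'd' vs 'b' => differ
  Position 2: 'c' vs 'c' => same
  Position 3: 'd' vs 'd' => same
  Position 4: 'b' vs 'c' => differ
  Position 5: 'c' vs 'a' => differ
  Position 6: 'c' vs 'b' => differ
Total differences (Hamming distance): 5

5


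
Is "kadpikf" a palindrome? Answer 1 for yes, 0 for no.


Input: kadpikf
Reversed: fkipdak
  Compare pos 0 ('k') with pos 6 ('f'): MISMATCH
  Compare pos 1 ('a') with pos 5 ('k'): MISMATCH
  Compare pos 2 ('d') with pos 4 ('i'): MISMATCH
Result: not a palindrome

0


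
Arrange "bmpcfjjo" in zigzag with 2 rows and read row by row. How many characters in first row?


Zigzag "bmpcfjjo" into 2 rows:
Placing characters:
  'b' => row 0
  'm' => row 1
  'p' => row 0
  'c' => row 1
  'f' => row 0
  'j' => row 1
  'j' => row 0
  'o' => row 1
Rows:
  Row 0: "bpfj"
  Row 1: "mcjo"
First row length: 4

4


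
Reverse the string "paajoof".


Input: paajoof
Reading characters right to left:
  Position 6: 'f'
  Position 5: 'o'
  Position 4: 'o'
  Position 3: 'j'
  Position 2: 'a'
  Position 1: 'a'
  Position 0: 'p'
Reversed: foojaap

foojaap


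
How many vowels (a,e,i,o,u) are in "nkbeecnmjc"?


Input: nkbeecnmjc
Checking each character:
  'n' at position 0: consonant
  'k' at position 1: consonant
  'b' at position 2: consonant
  'e' at position 3: vowel (running total: 1)
  'e' at position 4: vowel (running total: 2)
  'c' at position 5: consonant
  'n' at position 6: consonant
  'm' at position 7: consonant
  'j' at position 8: consonant
  'c' at position 9: consonant
Total vowels: 2

2


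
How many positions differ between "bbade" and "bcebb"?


Comparing "bbade" and "bcebb" position by position:
  Position 0: 'b' vs 'b' => same
  Position 1: 'b' vs 'c' => DIFFER
  Position 2: 'a' vs 'e' => DIFFER
  Position 3: 'd' vs 'b' => DIFFER
  Position 4: 'e' vs 'b' => DIFFER
Positions that differ: 4

4


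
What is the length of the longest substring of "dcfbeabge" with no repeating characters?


Input: "dcfbeabge"
Sliding window (track last position of each char):
  Position 0 ('d'): window [0,0] length 1 -- new best
  Position 1 ('c'): window [0,1] length 2 -- new best
  Position 2 ('f'): window [0,2] length 3 -- new best
  Position 3 ('b'): window [0,3] length 4 -- new best
  Position 4 ('e'): window [0,4] length 5 -- new best
  Position 5 ('a'): window [0,5] length 6 -- new best
  Position 6 ('b'): repeat (last at 3), move window start to 4
  Position 6 ('b'): window [4,6] length 3
  Position 7 ('g'): window [4,7] length 4
  Position 8 ('e'): repeat (last at 4), move window start to 5
  Position 8 ('e'): window [5,8] length 4
Longest substring with no repeats: "dcfbea" with length 6

6


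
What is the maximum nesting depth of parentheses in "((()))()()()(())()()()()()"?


Input: "((()))()()()(())()()()()()"
Tracking depth:
  Position 0 '(': depth becomes 1
  Position 1 '(': depth becomes 2
  Position 2 '(': depth becomes 3
  Position 3 ')': depth becomes 2
  Position 4 ')': depth becomes 1
  Position 5 ')': depth becomes 0
  Position 6 '(': depth becomes 1
  Position 7 ')': depth becomes 0
  Position 8 '(': depth becomes 1
  Position 9 ')': depth becomes 0
  Position 10 '(': depth becomes 1
  Position 11 ')': depth becomes 0
  Position 12 '(': depth becomes 1
  Position 13 '(': depth becomes 2
  Position 14 ')': depth becomes 1
  Position 15 ')': depth becomes 0
  Position 16 '(': depth becomes 1
  Position 17 ')': depth becomes 0
  Position 18 '(': depth becomes 1
  Position 19 ')': depth becomes 0
  Position 20 '(': depth becomes 1
  Position 21 ')': depth becomes 0
  Position 22 '(': depth becomes 1
  Position 23 ')': depth becomes 0
  Position 24 '(': depth becomes 1
  Position 25 ')': depth becomes 0
Maximum depth reached: 3

3


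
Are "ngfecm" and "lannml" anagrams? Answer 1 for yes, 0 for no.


Strings: "ngfecm", "lannml"
Sorted first:  cefgmn
Sorted second: allmnn
Differ at position 0: 'c' vs 'a' => not anagrams

0


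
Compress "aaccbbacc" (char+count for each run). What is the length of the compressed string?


Input: aaccbbacc
Runs:
  'a' x 2 => "a2"
  'c' x 2 => "c2"
  'b' x 2 => "b2"
  'a' x 1 => "a1"
  'c' x 2 => "c2"
Compressed: "a2c2b2a1c2"
Compressed length: 10

10


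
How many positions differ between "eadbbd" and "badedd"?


Comparing "eadbbd" and "badedd" position by position:
  Position 0: 'e' vs 'b' => DIFFER
  Position 1: 'a' vs 'a' => same
  Position 2: 'd' vs 'd' => same
  Position 3: 'b' vs 'e' => DIFFER
  Position 4: 'b' vs 'd' => DIFFER
  Position 5: 'd' vs 'd' => same
Positions that differ: 3

3
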